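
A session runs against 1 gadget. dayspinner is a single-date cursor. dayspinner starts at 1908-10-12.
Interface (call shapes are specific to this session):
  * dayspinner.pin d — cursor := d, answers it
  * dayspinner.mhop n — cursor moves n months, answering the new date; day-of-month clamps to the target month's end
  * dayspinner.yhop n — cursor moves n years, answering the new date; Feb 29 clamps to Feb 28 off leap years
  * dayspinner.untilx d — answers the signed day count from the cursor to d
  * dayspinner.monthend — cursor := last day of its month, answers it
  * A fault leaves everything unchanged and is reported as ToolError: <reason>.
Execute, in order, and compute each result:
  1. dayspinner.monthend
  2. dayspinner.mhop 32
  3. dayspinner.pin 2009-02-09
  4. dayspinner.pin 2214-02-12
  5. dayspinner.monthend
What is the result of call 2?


I invoke monthend(), and see 1908-10-31.
I run mhop on 32: 1911-06-30.
Using pin on 2009-02-09, → 2009-02-09.
Using pin on 2214-02-12, → 2214-02-12.
Then monthend(), and get 2214-02-28.

Answer: 1911-06-30


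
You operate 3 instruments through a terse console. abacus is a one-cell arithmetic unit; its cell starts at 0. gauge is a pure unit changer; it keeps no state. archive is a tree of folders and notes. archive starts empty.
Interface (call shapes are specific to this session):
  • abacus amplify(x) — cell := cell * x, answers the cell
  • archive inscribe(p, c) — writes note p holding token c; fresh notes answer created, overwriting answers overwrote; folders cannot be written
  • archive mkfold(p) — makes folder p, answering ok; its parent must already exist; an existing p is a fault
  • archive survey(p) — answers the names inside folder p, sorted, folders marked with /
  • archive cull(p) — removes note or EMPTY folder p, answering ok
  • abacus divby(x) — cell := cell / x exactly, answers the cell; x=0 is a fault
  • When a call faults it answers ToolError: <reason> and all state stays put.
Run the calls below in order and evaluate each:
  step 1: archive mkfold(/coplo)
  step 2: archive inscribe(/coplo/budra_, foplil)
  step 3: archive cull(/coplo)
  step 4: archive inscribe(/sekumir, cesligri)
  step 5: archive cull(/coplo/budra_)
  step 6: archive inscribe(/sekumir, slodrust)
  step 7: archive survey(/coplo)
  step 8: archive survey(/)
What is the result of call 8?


>>> archive mkfold p: /coplo
= ok
>>> archive inscribe p: /coplo/budra_ c: foplil
= created
>>> archive cull p: /coplo
= ToolError: not empty
>>> archive inscribe p: /sekumir c: cesligri
= created
>>> archive cull p: /coplo/budra_
= ok
>>> archive inscribe p: /sekumir c: slodrust
= overwrote
>>> archive survey p: /coplo
= []
>>> archive survey p: /
= [coplo/, sekumir]

Answer: [coplo/, sekumir]


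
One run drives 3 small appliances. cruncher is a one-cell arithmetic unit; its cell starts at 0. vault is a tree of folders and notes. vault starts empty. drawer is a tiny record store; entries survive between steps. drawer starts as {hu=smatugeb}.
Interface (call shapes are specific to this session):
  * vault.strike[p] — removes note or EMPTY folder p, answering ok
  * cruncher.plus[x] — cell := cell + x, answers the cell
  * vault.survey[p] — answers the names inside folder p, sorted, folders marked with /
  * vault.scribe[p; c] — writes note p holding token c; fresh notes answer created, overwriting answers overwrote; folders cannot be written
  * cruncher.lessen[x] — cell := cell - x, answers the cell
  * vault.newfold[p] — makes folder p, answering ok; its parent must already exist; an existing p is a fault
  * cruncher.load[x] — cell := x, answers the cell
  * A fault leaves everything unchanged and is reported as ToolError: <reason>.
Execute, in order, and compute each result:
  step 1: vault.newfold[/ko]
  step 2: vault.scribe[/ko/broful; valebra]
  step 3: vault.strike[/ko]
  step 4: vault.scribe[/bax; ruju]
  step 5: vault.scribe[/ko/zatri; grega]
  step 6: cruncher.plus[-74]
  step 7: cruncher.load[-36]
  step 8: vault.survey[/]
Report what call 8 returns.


Invoking vault.newfold on p=/ko, and see ok.
Now I run vault.scribe on p=/ko/broful, c=valebra, → created.
Next I call vault.strike on p=/ko, giving ToolError: not empty.
Using vault.scribe on p=/bax, c=ruju, yielding created.
Calling vault.scribe on p=/ko/zatri, c=grega, and see created.
Now I run cruncher.plus on x=-74, yielding -74.
Next I call cruncher.load on x=-36, giving -36.
Then vault.survey on p=/, yielding [bax, ko/].

Answer: [bax, ko/]


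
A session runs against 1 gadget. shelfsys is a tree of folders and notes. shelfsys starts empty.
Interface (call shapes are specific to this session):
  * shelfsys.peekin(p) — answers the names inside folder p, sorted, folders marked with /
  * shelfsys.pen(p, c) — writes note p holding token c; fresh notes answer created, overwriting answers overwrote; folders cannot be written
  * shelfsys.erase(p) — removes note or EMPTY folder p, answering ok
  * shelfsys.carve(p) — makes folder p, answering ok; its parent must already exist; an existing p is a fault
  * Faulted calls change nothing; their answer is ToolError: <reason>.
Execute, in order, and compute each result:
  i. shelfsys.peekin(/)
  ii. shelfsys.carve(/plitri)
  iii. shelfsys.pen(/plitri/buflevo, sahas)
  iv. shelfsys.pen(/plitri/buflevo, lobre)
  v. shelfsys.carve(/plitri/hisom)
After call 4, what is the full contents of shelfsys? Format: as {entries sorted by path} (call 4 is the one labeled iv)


Answer: {plitri/, plitri/buflevo=lobre}

Derivation:
$ shelfsys.peekin p=/
:: []
$ shelfsys.carve p=/plitri
:: ok
$ shelfsys.pen p=/plitri/buflevo c=sahas
:: created
$ shelfsys.pen p=/plitri/buflevo c=lobre
:: overwrote
$ shelfsys.carve p=/plitri/hisom
:: ok


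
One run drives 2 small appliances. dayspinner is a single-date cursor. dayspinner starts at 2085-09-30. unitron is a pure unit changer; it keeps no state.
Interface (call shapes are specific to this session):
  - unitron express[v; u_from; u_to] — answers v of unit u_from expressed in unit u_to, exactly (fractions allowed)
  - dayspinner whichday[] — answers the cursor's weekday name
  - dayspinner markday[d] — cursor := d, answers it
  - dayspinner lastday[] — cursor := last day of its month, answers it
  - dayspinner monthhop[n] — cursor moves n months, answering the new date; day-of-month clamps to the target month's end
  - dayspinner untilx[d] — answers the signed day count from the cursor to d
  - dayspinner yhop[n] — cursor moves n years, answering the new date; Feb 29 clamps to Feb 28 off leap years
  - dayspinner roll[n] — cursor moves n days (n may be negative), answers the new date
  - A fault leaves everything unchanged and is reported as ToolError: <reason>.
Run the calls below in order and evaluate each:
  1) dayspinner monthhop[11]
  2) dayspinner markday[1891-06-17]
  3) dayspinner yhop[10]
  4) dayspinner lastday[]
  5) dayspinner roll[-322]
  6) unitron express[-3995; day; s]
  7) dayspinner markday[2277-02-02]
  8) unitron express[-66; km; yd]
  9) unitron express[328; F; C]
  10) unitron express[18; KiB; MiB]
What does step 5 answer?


Using dayspinner monthhop using 11, giving 2086-08-30.
Calling dayspinner markday using 1891-06-17, which returns 1891-06-17.
Now I run dayspinner yhop using 10, which returns 1901-06-17.
Now I run dayspinner lastday(), — result: 1901-06-30.
I use dayspinner roll using -322, yielding 1900-08-12.
I use unitron express using -3995, day, s, and observe -345168000.
I call dayspinner markday using 2277-02-02: 2277-02-02.
Calling unitron express using -66, km, yd, → -27500000/381.
Then unitron express using 328, F, C, — result: 1480/9.
Now I run unitron express using 18, KiB, MiB, and observe 9/512.

Answer: 1900-08-12


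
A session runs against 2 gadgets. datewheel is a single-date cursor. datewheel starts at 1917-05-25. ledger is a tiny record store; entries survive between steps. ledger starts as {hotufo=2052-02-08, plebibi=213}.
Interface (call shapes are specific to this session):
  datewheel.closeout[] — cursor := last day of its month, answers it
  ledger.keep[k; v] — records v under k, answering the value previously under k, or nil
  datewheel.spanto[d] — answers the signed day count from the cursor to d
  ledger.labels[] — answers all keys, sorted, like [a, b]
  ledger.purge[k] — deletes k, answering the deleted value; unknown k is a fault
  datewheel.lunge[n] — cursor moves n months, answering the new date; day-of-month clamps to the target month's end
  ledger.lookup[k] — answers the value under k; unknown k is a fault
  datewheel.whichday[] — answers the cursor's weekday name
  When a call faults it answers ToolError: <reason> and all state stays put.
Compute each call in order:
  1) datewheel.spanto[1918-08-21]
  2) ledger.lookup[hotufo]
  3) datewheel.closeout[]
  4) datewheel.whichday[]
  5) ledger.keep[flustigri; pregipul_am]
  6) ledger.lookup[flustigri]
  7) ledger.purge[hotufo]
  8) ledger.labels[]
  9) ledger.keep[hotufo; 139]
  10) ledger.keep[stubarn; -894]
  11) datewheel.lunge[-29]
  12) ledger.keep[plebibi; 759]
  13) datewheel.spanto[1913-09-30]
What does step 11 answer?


Answer: 1914-12-31

Derivation:
CALL spanto[d='1918-08-21']
RET  453
CALL lookup[k='hotufo']
RET  2052-02-08
CALL closeout[]
RET  1917-05-31
CALL whichday[]
RET  Thursday
CALL keep[k='flustigri'; v='pregipul_am']
RET  nil
CALL lookup[k='flustigri']
RET  pregipul_am
CALL purge[k='hotufo']
RET  2052-02-08
CALL labels[]
RET  [flustigri, plebibi]
CALL keep[k='hotufo'; v='139']
RET  nil
CALL keep[k='stubarn'; v='-894']
RET  nil
CALL lunge[n='-29']
RET  1914-12-31
CALL keep[k='plebibi'; v='759']
RET  213
CALL spanto[d='1913-09-30']
RET  -457


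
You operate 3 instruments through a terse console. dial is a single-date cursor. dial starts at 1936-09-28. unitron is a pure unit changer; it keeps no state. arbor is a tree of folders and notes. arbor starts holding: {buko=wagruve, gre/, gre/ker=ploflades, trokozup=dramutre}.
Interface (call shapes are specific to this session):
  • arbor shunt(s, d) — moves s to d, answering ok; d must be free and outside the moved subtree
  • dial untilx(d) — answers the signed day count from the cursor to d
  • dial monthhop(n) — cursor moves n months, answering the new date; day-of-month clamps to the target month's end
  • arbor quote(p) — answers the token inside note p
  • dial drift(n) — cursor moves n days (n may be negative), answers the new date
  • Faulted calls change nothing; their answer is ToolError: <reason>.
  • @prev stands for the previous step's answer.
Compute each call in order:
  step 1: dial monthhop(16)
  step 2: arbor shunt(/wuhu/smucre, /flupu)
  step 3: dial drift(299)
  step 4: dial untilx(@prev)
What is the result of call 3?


> dial monthhop n: 16
  1938-01-28
> arbor shunt s: /wuhu/smucre d: /flupu
  ToolError: not found
> dial drift n: 299
  1938-11-23
> dial untilx d: @prev
  0

Answer: 1938-11-23


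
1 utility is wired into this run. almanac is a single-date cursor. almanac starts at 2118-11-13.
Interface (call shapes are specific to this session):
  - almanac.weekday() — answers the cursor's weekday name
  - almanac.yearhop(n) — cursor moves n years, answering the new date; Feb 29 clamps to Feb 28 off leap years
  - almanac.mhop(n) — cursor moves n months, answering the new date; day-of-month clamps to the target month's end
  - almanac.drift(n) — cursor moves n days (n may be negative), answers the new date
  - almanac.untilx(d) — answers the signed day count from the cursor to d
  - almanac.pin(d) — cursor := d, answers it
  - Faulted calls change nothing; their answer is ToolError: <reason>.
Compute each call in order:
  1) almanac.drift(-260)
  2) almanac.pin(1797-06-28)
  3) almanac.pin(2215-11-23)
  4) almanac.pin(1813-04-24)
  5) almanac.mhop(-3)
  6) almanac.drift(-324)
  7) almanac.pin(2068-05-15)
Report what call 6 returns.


Answer: 1812-03-06

Derivation:
I invoke almanac.drift with n→-260, and get 2118-02-26.
I invoke almanac.pin with d→1797-06-28, and observe 1797-06-28.
Now I run almanac.pin with d→2215-11-23, which returns 2215-11-23.
Now I run almanac.pin with d→1813-04-24, and see 1813-04-24.
Calling almanac.mhop with n→-3, — result: 1813-01-24.
Then almanac.drift with n→-324, → 1812-03-06.
Next I call almanac.pin with d→2068-05-15, → 2068-05-15.


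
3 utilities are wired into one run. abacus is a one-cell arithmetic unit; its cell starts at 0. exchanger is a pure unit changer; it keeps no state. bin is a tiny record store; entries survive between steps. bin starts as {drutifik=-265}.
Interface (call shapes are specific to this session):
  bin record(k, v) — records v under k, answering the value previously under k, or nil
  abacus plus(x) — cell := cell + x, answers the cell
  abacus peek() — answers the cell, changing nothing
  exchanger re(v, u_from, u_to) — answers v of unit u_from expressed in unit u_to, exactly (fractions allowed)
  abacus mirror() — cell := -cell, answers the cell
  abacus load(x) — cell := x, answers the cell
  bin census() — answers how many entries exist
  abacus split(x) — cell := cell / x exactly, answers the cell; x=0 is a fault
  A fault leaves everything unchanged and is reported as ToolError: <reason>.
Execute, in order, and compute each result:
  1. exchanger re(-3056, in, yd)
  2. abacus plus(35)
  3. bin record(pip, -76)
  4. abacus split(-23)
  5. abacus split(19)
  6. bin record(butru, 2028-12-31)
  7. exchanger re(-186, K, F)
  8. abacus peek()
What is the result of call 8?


% 1. exchanger re(v=-3056, u_from=in, u_to=yd) ~> -764/9
% 2. abacus plus(x=35) ~> 35
% 3. bin record(k=pip, v=-76) ~> nil
% 4. abacus split(x=-23) ~> -35/23
% 5. abacus split(x=19) ~> -35/437
% 6. bin record(k=butru, v=2028-12-31) ~> nil
% 7. exchanger re(v=-186, u_from=K, u_to=F) ~> -79447/100
% 8. abacus peek() ~> -35/437

Answer: -35/437


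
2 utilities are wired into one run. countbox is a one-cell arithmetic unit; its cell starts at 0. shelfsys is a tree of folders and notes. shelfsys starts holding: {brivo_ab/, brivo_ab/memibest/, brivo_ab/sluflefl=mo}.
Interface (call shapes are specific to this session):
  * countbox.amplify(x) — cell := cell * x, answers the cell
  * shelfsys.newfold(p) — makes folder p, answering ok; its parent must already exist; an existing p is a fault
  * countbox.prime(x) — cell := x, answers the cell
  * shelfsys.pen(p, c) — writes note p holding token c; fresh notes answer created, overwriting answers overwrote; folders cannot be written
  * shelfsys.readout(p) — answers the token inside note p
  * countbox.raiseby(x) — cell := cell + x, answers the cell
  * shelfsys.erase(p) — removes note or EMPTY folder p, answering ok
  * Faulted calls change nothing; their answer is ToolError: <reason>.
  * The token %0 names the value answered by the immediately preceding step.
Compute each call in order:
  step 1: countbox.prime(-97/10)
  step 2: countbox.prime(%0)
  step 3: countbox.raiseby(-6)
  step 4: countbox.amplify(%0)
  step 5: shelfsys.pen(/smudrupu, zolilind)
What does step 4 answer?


I run countbox.prime with x: -97/10: -97/10.
I try countbox.prime with x: %0, giving -97/10.
Then countbox.raiseby with x: -6, and observe -157/10.
Now I run countbox.amplify with x: %0, and see 24649/100.
Now I run shelfsys.pen with p: /smudrupu, c: zolilind, and see created.

Answer: 24649/100


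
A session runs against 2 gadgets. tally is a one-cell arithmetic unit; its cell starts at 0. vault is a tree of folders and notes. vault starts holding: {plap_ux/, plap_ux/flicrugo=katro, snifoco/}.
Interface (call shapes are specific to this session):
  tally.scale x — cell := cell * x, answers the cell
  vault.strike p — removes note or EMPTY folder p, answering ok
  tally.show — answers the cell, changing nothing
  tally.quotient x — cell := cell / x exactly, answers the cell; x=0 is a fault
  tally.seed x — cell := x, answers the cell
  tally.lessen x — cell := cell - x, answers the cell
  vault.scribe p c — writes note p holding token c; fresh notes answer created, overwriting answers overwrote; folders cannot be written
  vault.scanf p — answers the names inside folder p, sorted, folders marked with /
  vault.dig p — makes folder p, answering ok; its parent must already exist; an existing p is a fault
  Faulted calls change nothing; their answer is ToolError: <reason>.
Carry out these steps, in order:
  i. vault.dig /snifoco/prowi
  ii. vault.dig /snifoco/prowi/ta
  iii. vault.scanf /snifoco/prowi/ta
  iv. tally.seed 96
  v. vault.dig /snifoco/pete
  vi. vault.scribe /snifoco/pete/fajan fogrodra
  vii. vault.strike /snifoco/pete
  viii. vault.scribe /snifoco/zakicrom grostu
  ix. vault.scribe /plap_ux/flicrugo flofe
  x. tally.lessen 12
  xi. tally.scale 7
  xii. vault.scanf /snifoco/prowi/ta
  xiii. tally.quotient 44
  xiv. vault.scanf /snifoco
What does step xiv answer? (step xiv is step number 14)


> dig /snifoco/prowi
:: ok
> dig /snifoco/prowi/ta
:: ok
> scanf /snifoco/prowi/ta
:: []
> seed 96
:: 96
> dig /snifoco/pete
:: ok
> scribe /snifoco/pete/fajan fogrodra
:: created
> strike /snifoco/pete
:: ToolError: not empty
> scribe /snifoco/zakicrom grostu
:: created
> scribe /plap_ux/flicrugo flofe
:: overwrote
> lessen 12
:: 84
> scale 7
:: 588
> scanf /snifoco/prowi/ta
:: []
> quotient 44
:: 147/11
> scanf /snifoco
:: [pete/, prowi/, zakicrom]

Answer: [pete/, prowi/, zakicrom]


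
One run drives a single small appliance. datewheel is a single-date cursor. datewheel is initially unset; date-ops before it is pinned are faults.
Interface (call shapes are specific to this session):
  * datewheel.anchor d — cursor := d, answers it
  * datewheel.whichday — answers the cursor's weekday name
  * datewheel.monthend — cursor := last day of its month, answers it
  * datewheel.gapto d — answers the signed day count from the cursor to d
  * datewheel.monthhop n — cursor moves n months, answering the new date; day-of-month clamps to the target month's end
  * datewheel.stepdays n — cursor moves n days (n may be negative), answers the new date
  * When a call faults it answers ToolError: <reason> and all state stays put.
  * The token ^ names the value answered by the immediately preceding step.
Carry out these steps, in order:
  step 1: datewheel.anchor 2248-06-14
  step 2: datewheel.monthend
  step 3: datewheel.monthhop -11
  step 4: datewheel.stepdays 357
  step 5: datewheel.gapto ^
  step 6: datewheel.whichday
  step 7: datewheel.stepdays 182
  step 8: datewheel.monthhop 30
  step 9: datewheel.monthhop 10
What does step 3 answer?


I invoke datewheel.anchor with d→2248-06-14, → 2248-06-14.
Calling datewheel.monthend(), which returns 2248-06-30.
Next I call datewheel.monthhop with n→-11, yielding 2247-07-30.
I call datewheel.stepdays with n→357: 2248-07-21.
I call datewheel.gapto with d→^, giving 0.
I try datewheel.whichday, which returns Friday.
Next I call datewheel.stepdays with n→182, — result: 2249-01-19.
I try datewheel.monthhop with n→30, — result: 2251-07-19.
Calling datewheel.monthhop with n→10, yielding 2252-05-19.

Answer: 2247-07-30


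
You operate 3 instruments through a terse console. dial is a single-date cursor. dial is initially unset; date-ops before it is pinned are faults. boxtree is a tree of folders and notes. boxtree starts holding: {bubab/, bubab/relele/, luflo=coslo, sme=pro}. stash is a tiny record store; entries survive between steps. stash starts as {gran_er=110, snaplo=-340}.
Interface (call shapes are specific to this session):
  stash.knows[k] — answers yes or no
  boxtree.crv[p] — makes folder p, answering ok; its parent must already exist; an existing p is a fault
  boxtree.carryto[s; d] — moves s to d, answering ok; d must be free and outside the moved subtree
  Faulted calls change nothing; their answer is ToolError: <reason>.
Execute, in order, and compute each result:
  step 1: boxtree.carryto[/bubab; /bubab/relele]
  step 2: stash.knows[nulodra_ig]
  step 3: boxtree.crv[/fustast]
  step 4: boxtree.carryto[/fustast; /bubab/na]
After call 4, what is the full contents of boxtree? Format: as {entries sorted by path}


Do: boxtree.carryto[s: /bubab; d: /bubab/relele]
See: ToolError: exists
Do: stash.knows[k: nulodra_ig]
See: no
Do: boxtree.crv[p: /fustast]
See: ok
Do: boxtree.carryto[s: /fustast; d: /bubab/na]
See: ok

Answer: {bubab/, bubab/na/, bubab/relele/, luflo=coslo, sme=pro}


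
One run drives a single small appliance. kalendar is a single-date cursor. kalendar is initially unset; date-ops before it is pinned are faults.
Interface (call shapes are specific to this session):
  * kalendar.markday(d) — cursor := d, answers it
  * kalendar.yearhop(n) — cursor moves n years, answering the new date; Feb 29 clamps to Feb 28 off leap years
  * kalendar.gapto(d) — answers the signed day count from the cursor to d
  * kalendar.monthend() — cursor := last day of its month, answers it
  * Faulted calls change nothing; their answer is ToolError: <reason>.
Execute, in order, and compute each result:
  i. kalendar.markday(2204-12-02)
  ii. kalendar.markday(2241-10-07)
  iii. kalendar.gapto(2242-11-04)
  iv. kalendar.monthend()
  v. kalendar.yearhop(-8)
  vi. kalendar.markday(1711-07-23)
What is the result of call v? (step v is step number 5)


Answer: 2233-10-31

Derivation:
CALL kalendar.markday[d: 2204-12-02]
RET  2204-12-02
CALL kalendar.markday[d: 2241-10-07]
RET  2241-10-07
CALL kalendar.gapto[d: 2242-11-04]
RET  393
CALL kalendar.monthend[]
RET  2241-10-31
CALL kalendar.yearhop[n: -8]
RET  2233-10-31
CALL kalendar.markday[d: 1711-07-23]
RET  1711-07-23


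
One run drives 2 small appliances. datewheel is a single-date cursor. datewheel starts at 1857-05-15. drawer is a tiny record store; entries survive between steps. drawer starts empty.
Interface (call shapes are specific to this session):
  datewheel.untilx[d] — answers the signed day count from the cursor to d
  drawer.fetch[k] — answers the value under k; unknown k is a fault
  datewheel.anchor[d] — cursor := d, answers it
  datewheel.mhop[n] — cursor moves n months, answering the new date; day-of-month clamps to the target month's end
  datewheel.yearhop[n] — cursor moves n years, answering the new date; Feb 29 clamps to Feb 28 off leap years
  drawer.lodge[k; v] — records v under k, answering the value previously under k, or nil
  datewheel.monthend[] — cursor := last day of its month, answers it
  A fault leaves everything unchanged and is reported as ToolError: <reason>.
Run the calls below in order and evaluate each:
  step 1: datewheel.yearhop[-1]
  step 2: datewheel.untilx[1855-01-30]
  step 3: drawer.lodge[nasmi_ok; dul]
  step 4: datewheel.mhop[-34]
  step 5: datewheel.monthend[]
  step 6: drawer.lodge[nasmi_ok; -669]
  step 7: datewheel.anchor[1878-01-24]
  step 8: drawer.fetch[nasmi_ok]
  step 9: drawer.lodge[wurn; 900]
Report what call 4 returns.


% yearhop -1
= 1856-05-15
% untilx 1855-01-30
= -471
% lodge nasmi_ok dul
= nil
% mhop -34
= 1853-07-15
% monthend
= 1853-07-31
% lodge nasmi_ok -669
= dul
% anchor 1878-01-24
= 1878-01-24
% fetch nasmi_ok
= -669
% lodge wurn 900
= nil

Answer: 1853-07-15


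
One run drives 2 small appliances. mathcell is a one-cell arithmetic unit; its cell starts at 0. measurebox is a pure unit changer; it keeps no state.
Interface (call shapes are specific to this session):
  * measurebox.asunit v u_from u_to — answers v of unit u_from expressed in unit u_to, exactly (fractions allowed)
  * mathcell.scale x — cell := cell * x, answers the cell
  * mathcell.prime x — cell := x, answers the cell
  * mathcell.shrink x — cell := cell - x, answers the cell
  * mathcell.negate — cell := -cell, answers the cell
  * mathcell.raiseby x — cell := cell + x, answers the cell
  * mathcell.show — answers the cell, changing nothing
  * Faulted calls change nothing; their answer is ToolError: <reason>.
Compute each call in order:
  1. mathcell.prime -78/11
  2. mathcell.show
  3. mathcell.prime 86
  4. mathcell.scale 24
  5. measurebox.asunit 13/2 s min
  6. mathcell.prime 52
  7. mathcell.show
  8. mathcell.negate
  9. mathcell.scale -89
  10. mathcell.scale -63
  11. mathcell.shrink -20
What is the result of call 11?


Answer: -291544

Derivation:
Invoking mathcell.prime passing x: -78/11, and observe -78/11.
I run mathcell.show, giving -78/11.
Using mathcell.prime passing x: 86, and see 86.
I try mathcell.scale passing x: 24: 2064.
I use measurebox.asunit passing v: 13/2, u_from: s, u_to: min, and see 13/120.
I use mathcell.prime passing x: 52, which returns 52.
I use mathcell.show, and get 52.
I call mathcell.negate(), giving -52.
I invoke mathcell.scale passing x: -89, → 4628.
Invoking mathcell.scale passing x: -63, and get -291564.
I call mathcell.shrink passing x: -20: -291544.


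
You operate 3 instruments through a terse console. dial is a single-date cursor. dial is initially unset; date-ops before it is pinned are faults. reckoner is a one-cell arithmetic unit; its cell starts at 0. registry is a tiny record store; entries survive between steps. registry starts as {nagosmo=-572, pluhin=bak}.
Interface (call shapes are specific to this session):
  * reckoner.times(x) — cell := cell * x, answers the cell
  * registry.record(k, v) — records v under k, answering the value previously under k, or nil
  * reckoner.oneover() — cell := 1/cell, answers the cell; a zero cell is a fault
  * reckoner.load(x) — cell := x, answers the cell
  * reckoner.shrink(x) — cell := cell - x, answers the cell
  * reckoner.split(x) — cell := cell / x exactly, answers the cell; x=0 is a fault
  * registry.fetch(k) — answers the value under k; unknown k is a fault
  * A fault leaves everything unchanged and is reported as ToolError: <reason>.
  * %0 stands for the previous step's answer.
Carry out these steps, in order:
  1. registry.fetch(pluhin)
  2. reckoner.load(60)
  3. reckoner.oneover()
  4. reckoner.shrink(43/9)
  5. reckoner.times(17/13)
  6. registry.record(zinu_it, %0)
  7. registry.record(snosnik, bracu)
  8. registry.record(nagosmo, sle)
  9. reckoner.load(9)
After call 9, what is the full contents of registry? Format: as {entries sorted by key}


Answer: {nagosmo=sle, pluhin=bak, snosnik=bracu, zinu_it=-14569/2340}

Derivation:
Calling fetch with k='pluhin', and get bak.
Using load with x='60', yielding 60.
Next I call oneover(), yielding 1/60.
Calling shrink with x='43/9', — result: -857/180.
Next I call times with x='17/13', and get -14569/2340.
Calling record with k='zinu_it', v='%0', → nil.
Next I call record with k='snosnik', v='bracu', giving nil.
Then record with k='nagosmo', v='sle', → -572.
I call load with x='9', → 9.


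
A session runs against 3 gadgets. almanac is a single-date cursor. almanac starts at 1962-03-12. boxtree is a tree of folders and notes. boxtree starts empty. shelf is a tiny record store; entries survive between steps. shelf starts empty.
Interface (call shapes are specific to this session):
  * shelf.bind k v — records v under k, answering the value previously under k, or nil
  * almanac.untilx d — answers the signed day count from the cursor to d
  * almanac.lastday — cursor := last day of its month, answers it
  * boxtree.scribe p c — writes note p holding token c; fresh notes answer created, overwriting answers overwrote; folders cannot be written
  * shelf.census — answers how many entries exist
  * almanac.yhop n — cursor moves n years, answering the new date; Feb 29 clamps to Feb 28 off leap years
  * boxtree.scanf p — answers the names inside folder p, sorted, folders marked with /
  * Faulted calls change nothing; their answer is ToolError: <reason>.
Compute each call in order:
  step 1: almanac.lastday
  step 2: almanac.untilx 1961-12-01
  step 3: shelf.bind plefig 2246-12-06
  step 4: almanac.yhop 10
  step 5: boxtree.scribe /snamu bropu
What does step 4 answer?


Answer: 1972-03-31

Derivation:
I use almanac.lastday(), → 1962-03-31.
Then almanac.untilx(d='1961-12-01'), and see -120.
Next I call shelf.bind(k='plefig', v='2246-12-06'): nil.
Then almanac.yhop(n='10'), → 1972-03-31.
I run boxtree.scribe(p='/snamu', c='bropu'), which returns created.


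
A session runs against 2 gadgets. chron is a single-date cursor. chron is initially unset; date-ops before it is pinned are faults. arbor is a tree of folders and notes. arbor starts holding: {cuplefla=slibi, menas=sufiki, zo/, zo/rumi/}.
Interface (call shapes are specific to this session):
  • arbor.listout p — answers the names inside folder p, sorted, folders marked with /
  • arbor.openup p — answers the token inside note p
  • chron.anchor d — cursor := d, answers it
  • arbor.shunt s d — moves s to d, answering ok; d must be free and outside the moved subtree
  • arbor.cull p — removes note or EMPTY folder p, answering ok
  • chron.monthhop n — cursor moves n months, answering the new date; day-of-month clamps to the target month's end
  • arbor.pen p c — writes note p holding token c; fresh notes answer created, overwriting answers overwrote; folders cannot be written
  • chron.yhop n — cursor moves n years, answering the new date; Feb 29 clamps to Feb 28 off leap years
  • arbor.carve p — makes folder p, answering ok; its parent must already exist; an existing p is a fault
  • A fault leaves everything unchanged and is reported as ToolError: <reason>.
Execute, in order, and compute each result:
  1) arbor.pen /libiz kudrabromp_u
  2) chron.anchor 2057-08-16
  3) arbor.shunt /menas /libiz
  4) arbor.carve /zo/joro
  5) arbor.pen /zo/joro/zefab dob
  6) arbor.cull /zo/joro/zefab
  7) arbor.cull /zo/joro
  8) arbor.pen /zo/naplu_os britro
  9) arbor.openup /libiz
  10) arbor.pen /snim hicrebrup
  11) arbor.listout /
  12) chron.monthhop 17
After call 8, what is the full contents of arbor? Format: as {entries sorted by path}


Then arbor.pen passing /libiz, kudrabromp_u, — result: created.
I use chron.anchor passing 2057-08-16, and observe 2057-08-16.
I call arbor.shunt passing /menas, /libiz, and observe ToolError: exists.
Using arbor.carve passing /zo/joro, which returns ok.
Using arbor.pen passing /zo/joro/zefab, dob, yielding created.
I try arbor.cull passing /zo/joro/zefab, giving ok.
Now I run arbor.cull passing /zo/joro, and observe ok.
I invoke arbor.pen passing /zo/naplu_os, britro, → created.
Using arbor.openup passing /libiz, — result: kudrabromp_u.
Then arbor.pen passing /snim, hicrebrup, which returns created.
I try arbor.listout passing /, which returns [cuplefla, libiz, menas, snim, zo/].
Using chron.monthhop passing 17, and get 2059-01-16.

Answer: {cuplefla=slibi, libiz=kudrabromp_u, menas=sufiki, zo/, zo/naplu_os=britro, zo/rumi/}


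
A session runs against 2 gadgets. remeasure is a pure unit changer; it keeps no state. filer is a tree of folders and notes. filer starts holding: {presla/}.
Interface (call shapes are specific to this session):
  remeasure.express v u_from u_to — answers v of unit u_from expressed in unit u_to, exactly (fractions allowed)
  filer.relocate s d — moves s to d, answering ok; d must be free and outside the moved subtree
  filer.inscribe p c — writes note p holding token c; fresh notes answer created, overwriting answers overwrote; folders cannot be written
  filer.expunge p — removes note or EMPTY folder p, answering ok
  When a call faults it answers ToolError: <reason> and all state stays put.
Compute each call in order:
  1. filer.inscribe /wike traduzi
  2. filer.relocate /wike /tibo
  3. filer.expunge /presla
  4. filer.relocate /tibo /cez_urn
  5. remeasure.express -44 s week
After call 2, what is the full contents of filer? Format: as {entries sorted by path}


-> filer.inscribe(p→/wike, c→traduzi)
<- created
-> filer.relocate(s→/wike, d→/tibo)
<- ok
-> filer.expunge(p→/presla)
<- ok
-> filer.relocate(s→/tibo, d→/cez_urn)
<- ok
-> remeasure.express(v→-44, u_from→s, u_to→week)
<- -11/151200

Answer: {presla/, tibo=traduzi}


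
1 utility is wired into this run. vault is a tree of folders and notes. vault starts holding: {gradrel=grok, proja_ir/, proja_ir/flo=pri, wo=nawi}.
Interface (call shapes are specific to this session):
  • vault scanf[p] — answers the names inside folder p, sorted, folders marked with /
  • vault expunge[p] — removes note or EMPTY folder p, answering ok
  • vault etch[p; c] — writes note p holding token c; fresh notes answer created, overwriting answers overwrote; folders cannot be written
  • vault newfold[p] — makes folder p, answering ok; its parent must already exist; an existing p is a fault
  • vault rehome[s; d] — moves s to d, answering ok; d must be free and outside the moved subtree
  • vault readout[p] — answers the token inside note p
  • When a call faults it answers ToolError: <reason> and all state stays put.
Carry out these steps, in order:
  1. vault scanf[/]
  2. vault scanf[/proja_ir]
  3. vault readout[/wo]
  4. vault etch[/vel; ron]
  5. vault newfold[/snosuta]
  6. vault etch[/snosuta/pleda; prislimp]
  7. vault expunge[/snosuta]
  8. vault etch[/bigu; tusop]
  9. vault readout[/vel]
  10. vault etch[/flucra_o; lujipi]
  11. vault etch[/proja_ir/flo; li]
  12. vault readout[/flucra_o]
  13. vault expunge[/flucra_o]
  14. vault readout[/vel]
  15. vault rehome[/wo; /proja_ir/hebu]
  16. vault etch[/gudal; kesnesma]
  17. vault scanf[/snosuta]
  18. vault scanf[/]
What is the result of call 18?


Answer: [bigu, gradrel, gudal, proja_ir/, snosuta/, vel]

Derivation:
==> vault scanf(p='/')
<== [gradrel, proja_ir/, wo]
==> vault scanf(p='/proja_ir')
<== [flo]
==> vault readout(p='/wo')
<== nawi
==> vault etch(p='/vel', c='ron')
<== created
==> vault newfold(p='/snosuta')
<== ok
==> vault etch(p='/snosuta/pleda', c='prislimp')
<== created
==> vault expunge(p='/snosuta')
<== ToolError: not empty
==> vault etch(p='/bigu', c='tusop')
<== created
==> vault readout(p='/vel')
<== ron
==> vault etch(p='/flucra_o', c='lujipi')
<== created
==> vault etch(p='/proja_ir/flo', c='li')
<== overwrote
==> vault readout(p='/flucra_o')
<== lujipi
==> vault expunge(p='/flucra_o')
<== ok
==> vault readout(p='/vel')
<== ron
==> vault rehome(s='/wo', d='/proja_ir/hebu')
<== ok
==> vault etch(p='/gudal', c='kesnesma')
<== created
==> vault scanf(p='/snosuta')
<== [pleda]
==> vault scanf(p='/')
<== [bigu, gradrel, gudal, proja_ir/, snosuta/, vel]


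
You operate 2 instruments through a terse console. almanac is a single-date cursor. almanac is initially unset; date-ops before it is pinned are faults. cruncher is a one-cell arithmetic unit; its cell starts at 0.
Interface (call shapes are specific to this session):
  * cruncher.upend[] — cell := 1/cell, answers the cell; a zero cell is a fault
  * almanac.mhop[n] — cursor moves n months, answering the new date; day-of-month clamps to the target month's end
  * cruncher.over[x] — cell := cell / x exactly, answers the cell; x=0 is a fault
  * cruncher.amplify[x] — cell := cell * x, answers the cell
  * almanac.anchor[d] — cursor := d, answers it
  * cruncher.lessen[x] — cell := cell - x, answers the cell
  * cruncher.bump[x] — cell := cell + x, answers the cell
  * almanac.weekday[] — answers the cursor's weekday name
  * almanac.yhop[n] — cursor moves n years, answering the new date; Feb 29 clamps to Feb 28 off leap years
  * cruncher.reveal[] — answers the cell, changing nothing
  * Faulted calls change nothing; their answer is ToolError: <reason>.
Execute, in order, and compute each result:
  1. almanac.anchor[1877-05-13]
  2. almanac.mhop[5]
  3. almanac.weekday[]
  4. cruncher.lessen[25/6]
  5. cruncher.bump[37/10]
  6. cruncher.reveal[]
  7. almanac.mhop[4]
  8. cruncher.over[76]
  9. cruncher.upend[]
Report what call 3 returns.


Answer: Saturday

Derivation:
Act: almanac.anchor[d→1877-05-13]
Obs: 1877-05-13
Act: almanac.mhop[n→5]
Obs: 1877-10-13
Act: almanac.weekday[]
Obs: Saturday
Act: cruncher.lessen[x→25/6]
Obs: -25/6
Act: cruncher.bump[x→37/10]
Obs: -7/15
Act: cruncher.reveal[]
Obs: -7/15
Act: almanac.mhop[n→4]
Obs: 1878-02-13
Act: cruncher.over[x→76]
Obs: -7/1140
Act: cruncher.upend[]
Obs: -1140/7


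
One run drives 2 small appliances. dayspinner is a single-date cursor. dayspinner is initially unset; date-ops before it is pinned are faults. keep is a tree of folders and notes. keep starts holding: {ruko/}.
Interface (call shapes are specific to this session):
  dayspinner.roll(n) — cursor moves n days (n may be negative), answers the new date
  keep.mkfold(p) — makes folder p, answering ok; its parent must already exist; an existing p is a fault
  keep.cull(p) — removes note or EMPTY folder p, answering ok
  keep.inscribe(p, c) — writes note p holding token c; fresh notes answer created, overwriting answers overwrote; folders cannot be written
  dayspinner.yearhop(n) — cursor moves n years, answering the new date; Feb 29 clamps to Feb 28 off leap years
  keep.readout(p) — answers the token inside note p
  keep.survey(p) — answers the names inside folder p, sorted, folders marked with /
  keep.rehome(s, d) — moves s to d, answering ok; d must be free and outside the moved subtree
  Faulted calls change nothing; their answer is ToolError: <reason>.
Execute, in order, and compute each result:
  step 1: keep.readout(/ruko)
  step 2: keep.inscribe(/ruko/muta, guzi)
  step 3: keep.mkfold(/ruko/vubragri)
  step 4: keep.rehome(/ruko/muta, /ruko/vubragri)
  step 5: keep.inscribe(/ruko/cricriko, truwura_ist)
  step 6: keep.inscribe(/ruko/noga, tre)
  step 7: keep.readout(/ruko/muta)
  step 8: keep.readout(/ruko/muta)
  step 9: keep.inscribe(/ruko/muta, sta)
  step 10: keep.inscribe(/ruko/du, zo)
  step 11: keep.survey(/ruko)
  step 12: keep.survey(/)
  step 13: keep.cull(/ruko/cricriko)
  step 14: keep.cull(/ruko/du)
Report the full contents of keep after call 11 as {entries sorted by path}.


Answer: {ruko/, ruko/cricriko=truwura_ist, ruko/du=zo, ruko/muta=sta, ruko/noga=tre, ruko/vubragri/}

Derivation:
·→ keep.readout(p→/ruko)
·← ToolError: is a directory
·→ keep.inscribe(p→/ruko/muta, c→guzi)
·← created
·→ keep.mkfold(p→/ruko/vubragri)
·← ok
·→ keep.rehome(s→/ruko/muta, d→/ruko/vubragri)
·← ToolError: exists
·→ keep.inscribe(p→/ruko/cricriko, c→truwura_ist)
·← created
·→ keep.inscribe(p→/ruko/noga, c→tre)
·← created
·→ keep.readout(p→/ruko/muta)
·← guzi
·→ keep.readout(p→/ruko/muta)
·← guzi
·→ keep.inscribe(p→/ruko/muta, c→sta)
·← overwrote
·→ keep.inscribe(p→/ruko/du, c→zo)
·← created
·→ keep.survey(p→/ruko)
·← [cricriko, du, muta, noga, vubragri/]
·→ keep.survey(p→/)
·← [ruko/]
·→ keep.cull(p→/ruko/cricriko)
·← ok
·→ keep.cull(p→/ruko/du)
·← ok


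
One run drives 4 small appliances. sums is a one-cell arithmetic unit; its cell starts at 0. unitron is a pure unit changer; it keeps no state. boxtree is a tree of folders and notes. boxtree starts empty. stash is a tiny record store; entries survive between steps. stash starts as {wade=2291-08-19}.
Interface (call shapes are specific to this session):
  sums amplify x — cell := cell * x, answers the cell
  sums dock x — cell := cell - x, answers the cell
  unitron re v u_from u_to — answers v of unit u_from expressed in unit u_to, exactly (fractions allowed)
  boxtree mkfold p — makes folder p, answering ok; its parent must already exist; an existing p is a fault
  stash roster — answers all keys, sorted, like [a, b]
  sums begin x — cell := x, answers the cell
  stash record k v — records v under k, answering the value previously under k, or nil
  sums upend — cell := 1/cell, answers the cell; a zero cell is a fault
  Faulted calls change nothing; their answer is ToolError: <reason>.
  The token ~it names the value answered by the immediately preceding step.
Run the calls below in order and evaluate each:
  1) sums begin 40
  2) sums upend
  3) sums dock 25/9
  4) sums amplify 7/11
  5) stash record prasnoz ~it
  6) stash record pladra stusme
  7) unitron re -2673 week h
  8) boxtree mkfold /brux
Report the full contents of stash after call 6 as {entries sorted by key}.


Answer: {pladra=stusme, prasnoz=-6937/3960, wade=2291-08-19}

Derivation:
~$ sums begin 40
[out] 40
~$ sums upend
[out] 1/40
~$ sums dock 25/9
[out] -991/360
~$ sums amplify 7/11
[out] -6937/3960
~$ stash record prasnoz ~it
[out] nil
~$ stash record pladra stusme
[out] nil
~$ unitron re -2673 week h
[out] -449064
~$ boxtree mkfold /brux
[out] ok
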